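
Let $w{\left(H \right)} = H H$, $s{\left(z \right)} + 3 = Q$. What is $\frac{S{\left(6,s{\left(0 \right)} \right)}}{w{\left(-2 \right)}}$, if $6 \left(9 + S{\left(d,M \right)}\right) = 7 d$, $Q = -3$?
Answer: $- \frac{1}{2} \approx -0.5$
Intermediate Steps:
$s{\left(z \right)} = -6$ ($s{\left(z \right)} = -3 - 3 = -6$)
$S{\left(d,M \right)} = -9 + \frac{7 d}{6}$
$w{\left(H \right)} = H^{2}$
$\frac{S{\left(6,s{\left(0 \right)} \right)}}{w{\left(-2 \right)}} = \frac{-9 + \frac{7}{6} \cdot 6}{\left(-2\right)^{2}} = \frac{-9 + 7}{4} = \left(-2\right) \frac{1}{4} = - \frac{1}{2}$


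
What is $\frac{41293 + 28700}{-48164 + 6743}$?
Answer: $- \frac{23331}{13807} \approx -1.6898$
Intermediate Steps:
$\frac{41293 + 28700}{-48164 + 6743} = \frac{69993}{-41421} = 69993 \left(- \frac{1}{41421}\right) = - \frac{23331}{13807}$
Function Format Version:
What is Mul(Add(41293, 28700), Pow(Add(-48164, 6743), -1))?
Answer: Rational(-23331, 13807) ≈ -1.6898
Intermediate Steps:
Mul(Add(41293, 28700), Pow(Add(-48164, 6743), -1)) = Mul(69993, Pow(-41421, -1)) = Mul(69993, Rational(-1, 41421)) = Rational(-23331, 13807)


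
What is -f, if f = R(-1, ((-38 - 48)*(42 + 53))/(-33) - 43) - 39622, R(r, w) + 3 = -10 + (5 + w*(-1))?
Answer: 1314541/33 ≈ 39835.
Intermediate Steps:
R(r, w) = -8 - w (R(r, w) = -3 + (-10 + (5 + w*(-1))) = -3 + (-10 + (5 - w)) = -3 + (-5 - w) = -8 - w)
f = -1314541/33 (f = (-8 - (((-38 - 48)*(42 + 53))/(-33) - 43)) - 39622 = (-8 - (-86*95*(-1/33) - 43)) - 39622 = (-8 - (-8170*(-1/33) - 43)) - 39622 = (-8 - (8170/33 - 43)) - 39622 = (-8 - 1*6751/33) - 39622 = (-8 - 6751/33) - 39622 = -7015/33 - 39622 = -1314541/33 ≈ -39835.)
-f = -1*(-1314541/33) = 1314541/33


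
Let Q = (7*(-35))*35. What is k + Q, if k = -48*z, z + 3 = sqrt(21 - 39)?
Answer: -8431 - 144*I*sqrt(2) ≈ -8431.0 - 203.65*I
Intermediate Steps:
z = -3 + 3*I*sqrt(2) (z = -3 + sqrt(21 - 39) = -3 + sqrt(-18) = -3 + 3*I*sqrt(2) ≈ -3.0 + 4.2426*I)
Q = -8575 (Q = -245*35 = -8575)
k = 144 - 144*I*sqrt(2) (k = -48*(-3 + 3*I*sqrt(2)) = 144 - 144*I*sqrt(2) ≈ 144.0 - 203.65*I)
k + Q = (144 - 144*I*sqrt(2)) - 8575 = -8431 - 144*I*sqrt(2)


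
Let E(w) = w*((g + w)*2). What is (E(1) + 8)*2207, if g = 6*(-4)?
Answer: -83866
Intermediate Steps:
g = -24
E(w) = w*(-48 + 2*w) (E(w) = w*((-24 + w)*2) = w*(-48 + 2*w))
(E(1) + 8)*2207 = (2*1*(-24 + 1) + 8)*2207 = (2*1*(-23) + 8)*2207 = (-46 + 8)*2207 = -38*2207 = -83866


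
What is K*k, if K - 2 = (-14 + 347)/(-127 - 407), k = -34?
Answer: -4165/89 ≈ -46.798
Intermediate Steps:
K = 245/178 (K = 2 + (-14 + 347)/(-127 - 407) = 2 + 333/(-534) = 2 + 333*(-1/534) = 2 - 111/178 = 245/178 ≈ 1.3764)
K*k = (245/178)*(-34) = -4165/89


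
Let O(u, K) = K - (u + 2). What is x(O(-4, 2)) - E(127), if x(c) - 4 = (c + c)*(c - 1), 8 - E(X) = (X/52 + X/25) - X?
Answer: -129321/1300 ≈ -99.478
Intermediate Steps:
O(u, K) = -2 + K - u (O(u, K) = K - (2 + u) = K + (-2 - u) = -2 + K - u)
E(X) = 8 + 1223*X/1300 (E(X) = 8 - ((X/52 + X/25) - X) = 8 - (77*X/1300 - X) = 8 - (-1223)*X/1300 = 8 + 1223*X/1300)
x(c) = 4 + 2*c*(-1 + c) (x(c) = 4 + (c + c)*(c - 1) = 4 + (2*c)*(-1 + c) = 4 + 2*c*(-1 + c))
x(O(-4, 2)) - E(127) = (4 - 2*(-2 + 2 - 1*(-4)) + 2*(-2 + 2 - 1*(-4))**2) - (8 + (1223/1300)*127) = (4 - 2*(-2 + 2 + 4) + 2*(-2 + 2 + 4)**2) - (8 + 155321/1300) = (4 - 2*4 + 2*4**2) - 1*165721/1300 = (4 - 8 + 2*16) - 165721/1300 = (4 - 8 + 32) - 165721/1300 = 28 - 165721/1300 = -129321/1300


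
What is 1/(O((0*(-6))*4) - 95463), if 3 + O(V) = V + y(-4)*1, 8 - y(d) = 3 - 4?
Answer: -1/95457 ≈ -1.0476e-5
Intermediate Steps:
y(d) = 9 (y(d) = 8 - (3 - 4) = 8 - 1*(-1) = 8 + 1 = 9)
O(V) = 6 + V (O(V) = -3 + (V + 9*1) = -3 + (V + 9) = -3 + (9 + V) = 6 + V)
1/(O((0*(-6))*4) - 95463) = 1/((6 + (0*(-6))*4) - 95463) = 1/((6 + 0*4) - 95463) = 1/((6 + 0) - 95463) = 1/(6 - 95463) = 1/(-95457) = -1/95457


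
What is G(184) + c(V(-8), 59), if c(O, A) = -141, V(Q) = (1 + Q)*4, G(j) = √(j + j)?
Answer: -141 + 4*√23 ≈ -121.82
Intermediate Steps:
G(j) = √2*√j (G(j) = √(2*j) = √2*√j)
V(Q) = 4 + 4*Q
G(184) + c(V(-8), 59) = √2*√184 - 141 = √2*(2*√46) - 141 = 4*√23 - 141 = -141 + 4*√23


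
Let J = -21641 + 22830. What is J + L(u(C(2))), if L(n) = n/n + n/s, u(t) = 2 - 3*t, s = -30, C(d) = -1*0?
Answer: 17849/15 ≈ 1189.9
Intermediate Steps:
C(d) = 0
J = 1189
L(n) = 1 - n/30 (L(n) = n/n + n/(-30) = 1 + n*(-1/30) = 1 - n/30)
J + L(u(C(2))) = 1189 + (1 - (2 - 3*0)/30) = 1189 + (1 - (2 + 0)/30) = 1189 + (1 - 1/30*2) = 1189 + (1 - 1/15) = 1189 + 14/15 = 17849/15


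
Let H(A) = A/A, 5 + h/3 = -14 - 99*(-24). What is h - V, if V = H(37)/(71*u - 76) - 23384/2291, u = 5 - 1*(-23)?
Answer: 392638731/55448 ≈ 7081.2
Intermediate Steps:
u = 28 (u = 5 + 23 = 28)
h = 7071 (h = -15 + 3*(-14 - 99*(-24)) = -15 + 3*(-14 + 2376) = -15 + 3*2362 = -15 + 7086 = 7071)
H(A) = 1
V = -565923/55448 (V = 1/(71*28 - 76) - 23384/2291 = 1/(1988 - 76) - 23384*1/2291 = 1/1912 - 296/29 = -565923/55448 ≈ -10.206)
h - V = 7071 - 1*(-565923/55448) = 7071 + 565923/55448 = 392638731/55448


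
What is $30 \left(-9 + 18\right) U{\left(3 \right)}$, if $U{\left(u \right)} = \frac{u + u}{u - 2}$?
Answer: $1620$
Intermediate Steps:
$U{\left(u \right)} = \frac{2 u}{-2 + u}$
$30 \left(-9 + 18\right) U{\left(3 \right)} = 30 \left(-9 + 18\right) 2 \cdot 3 \frac{1}{-2 + 3} = 30 \cdot 9 \cdot 2 \cdot 3 \cdot 1^{-1} = 270 \cdot 2 \cdot 3 \cdot 1 = 270 \cdot 6 = 1620$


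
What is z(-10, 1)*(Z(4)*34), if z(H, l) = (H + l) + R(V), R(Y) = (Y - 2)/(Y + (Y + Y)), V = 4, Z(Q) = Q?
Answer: -3604/3 ≈ -1201.3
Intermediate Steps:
R(Y) = (-2 + Y)/(3*Y) (R(Y) = (-2 + Y)/(Y + 2*Y) = (-2 + Y)/((3*Y)) = (-2 + Y)*(1/(3*Y)) = (-2 + Y)/(3*Y))
z(H, l) = 1/6 + H + l (z(H, l) = (H + l) + (1/3)*(-2 + 4)/4 = (H + l) + (1/3)*(1/4)*2 = (H + l) + 1/6 = 1/6 + H + l)
z(-10, 1)*(Z(4)*34) = (1/6 - 10 + 1)*(4*34) = -53/6*136 = -3604/3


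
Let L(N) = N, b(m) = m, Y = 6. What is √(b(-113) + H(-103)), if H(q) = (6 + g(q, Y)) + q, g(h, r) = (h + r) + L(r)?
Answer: I*√301 ≈ 17.349*I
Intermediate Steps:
g(h, r) = h + 2*r (g(h, r) = (h + r) + r = h + 2*r)
H(q) = 18 + 2*q (H(q) = (6 + (q + 2*6)) + q = (6 + (q + 12)) + q = (6 + (12 + q)) + q = (18 + q) + q = 18 + 2*q)
√(b(-113) + H(-103)) = √(-113 + (18 + 2*(-103))) = √(-113 + (18 - 206)) = √(-113 - 188) = √(-301) = I*√301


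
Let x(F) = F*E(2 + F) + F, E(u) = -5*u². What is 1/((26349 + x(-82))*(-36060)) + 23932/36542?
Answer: 1143574202869049/1746134402553420 ≈ 0.65492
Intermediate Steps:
x(F) = F - 5*F*(2 + F)² (x(F) = F*(-5*(2 + F)²) + F = -5*F*(2 + F)² + F = F - 5*F*(2 + F)²)
1/((26349 + x(-82))*(-36060)) + 23932/36542 = 1/(26349 + (-82 - 5*(-82)*(2 - 82)²)*(-36060)) + 23932/36542 = -1/36060/(26349 + (-82 - 5*(-82)*(-80)²)) + 23932*(1/36542) = -1/36060/(26349 + (-82 - 5*(-82)*6400)) + 11966/18271 = -1/36060/(26349 + (-82 + 2624000)) + 11966/18271 = -1/36060/(26349 + 2623918) + 11966/18271 = -1/36060/2650267 + 11966/18271 = (1/2650267)*(-1/36060) + 11966/18271 = -1/95568628020 + 11966/18271 = 1143574202869049/1746134402553420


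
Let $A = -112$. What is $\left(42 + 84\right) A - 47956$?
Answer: $-62068$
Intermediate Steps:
$\left(42 + 84\right) A - 47956 = \left(42 + 84\right) \left(-112\right) - 47956 = 126 \left(-112\right) - 47956 = -14112 - 47956 = -62068$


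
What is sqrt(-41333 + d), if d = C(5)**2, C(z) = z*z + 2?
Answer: 2*I*sqrt(10151) ≈ 201.5*I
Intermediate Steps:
C(z) = 2 + z**2 (C(z) = z**2 + 2 = 2 + z**2)
d = 729 (d = (2 + 5**2)**2 = (2 + 25)**2 = 27**2 = 729)
sqrt(-41333 + d) = sqrt(-41333 + 729) = sqrt(-40604) = 2*I*sqrt(10151)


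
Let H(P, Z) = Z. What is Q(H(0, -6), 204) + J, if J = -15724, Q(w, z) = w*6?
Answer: -15760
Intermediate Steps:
Q(w, z) = 6*w
Q(H(0, -6), 204) + J = 6*(-6) - 15724 = -36 - 15724 = -15760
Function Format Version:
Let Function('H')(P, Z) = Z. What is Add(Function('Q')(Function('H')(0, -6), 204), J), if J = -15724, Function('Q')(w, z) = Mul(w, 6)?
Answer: -15760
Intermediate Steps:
Function('Q')(w, z) = Mul(6, w)
Add(Function('Q')(Function('H')(0, -6), 204), J) = Add(Mul(6, -6), -15724) = Add(-36, -15724) = -15760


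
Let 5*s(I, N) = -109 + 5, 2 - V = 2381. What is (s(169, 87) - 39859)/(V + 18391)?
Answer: -199399/80060 ≈ -2.4906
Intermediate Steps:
V = -2379 (V = 2 - 1*2381 = 2 - 2381 = -2379)
s(I, N) = -104/5 (s(I, N) = (-109 + 5)/5 = (⅕)*(-104) = -104/5)
(s(169, 87) - 39859)/(V + 18391) = (-104/5 - 39859)/(-2379 + 18391) = -199399/5/16012 = -199399/5*1/16012 = -199399/80060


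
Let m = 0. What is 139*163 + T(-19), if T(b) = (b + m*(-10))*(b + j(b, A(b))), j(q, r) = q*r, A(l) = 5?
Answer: 24823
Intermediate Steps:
T(b) = 6*b² (T(b) = (b + 0*(-10))*(b + b*5) = (b + 0)*(b + 5*b) = b*(6*b) = 6*b²)
139*163 + T(-19) = 139*163 + 6*(-19)² = 22657 + 6*361 = 22657 + 2166 = 24823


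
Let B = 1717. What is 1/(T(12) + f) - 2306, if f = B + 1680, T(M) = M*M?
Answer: -8165545/3541 ≈ -2306.0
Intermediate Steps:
T(M) = M**2
f = 3397 (f = 1717 + 1680 = 3397)
1/(T(12) + f) - 2306 = 1/(12**2 + 3397) - 2306 = 1/(144 + 3397) - 2306 = 1/3541 - 2306 = -8165545/3541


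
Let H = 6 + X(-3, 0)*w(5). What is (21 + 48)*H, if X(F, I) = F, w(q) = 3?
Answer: -207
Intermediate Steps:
H = -3 (H = 6 - 3*3 = 6 - 9 = -3)
(21 + 48)*H = (21 + 48)*(-3) = 69*(-3) = -207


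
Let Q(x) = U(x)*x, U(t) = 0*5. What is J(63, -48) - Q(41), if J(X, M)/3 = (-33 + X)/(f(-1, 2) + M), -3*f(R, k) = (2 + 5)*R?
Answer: -270/137 ≈ -1.9708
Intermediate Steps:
f(R, k) = -7*R/3 (f(R, k) = -(2 + 5)*R/3 = -7*R/3)
U(t) = 0
Q(x) = 0 (Q(x) = 0*x = 0)
J(X, M) = 3*(-33 + X)/(7/3 + M) (J(X, M) = 3*((-33 + X)/(-7/3*(-1) + M)) = 3*((-33 + X)/(7/3 + M)) = 3*(-33 + X)/(7/3 + M))
J(63, -48) - Q(41) = 9*(-33 + 63)/(7 + 3*(-48)) - 1*0 = 9*30/(7 - 144) + 0 = 9*30/(-137) + 0 = 9*(-1/137)*30 + 0 = -270/137 + 0 = -270/137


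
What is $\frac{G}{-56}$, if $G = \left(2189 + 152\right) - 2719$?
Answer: $\frac{27}{4} \approx 6.75$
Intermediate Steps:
$G = -378$ ($G = 2341 - 2719 = -378$)
$\frac{G}{-56} = - \frac{378}{-56} = \left(-378\right) \left(- \frac{1}{56}\right) = \frac{27}{4}$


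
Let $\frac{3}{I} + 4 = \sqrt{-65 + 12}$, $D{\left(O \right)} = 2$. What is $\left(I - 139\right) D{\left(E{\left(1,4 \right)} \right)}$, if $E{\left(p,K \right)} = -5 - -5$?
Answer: $- \frac{6402}{23} - \frac{2 i \sqrt{53}}{23} \approx -278.35 - 0.63305 i$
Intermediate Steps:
$E{\left(p,K \right)} = 0$ ($E{\left(p,K \right)} = -5 + 5 = 0$)
$I = \frac{3}{-4 + i \sqrt{53}}$ ($I = \frac{3}{-4 + \sqrt{-65 + 12}} = \frac{3}{-4 + \sqrt{-53}} = \frac{3}{-4 + i \sqrt{53}} \approx -0.17391 - 0.31653 i$)
$\left(I - 139\right) D{\left(E{\left(1,4 \right)} \right)} = \left(\left(- \frac{4}{23} - \frac{i \sqrt{53}}{23}\right) - 139\right) 2 = \left(- \frac{3201}{23} - \frac{i \sqrt{53}}{23}\right) 2 = - \frac{6402}{23} - \frac{2 i \sqrt{53}}{23}$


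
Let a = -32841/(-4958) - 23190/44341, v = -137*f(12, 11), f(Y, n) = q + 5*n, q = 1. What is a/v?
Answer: -191603823/240947575088 ≈ -0.00079521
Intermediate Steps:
f(Y, n) = 1 + 5*n
v = -7672 (v = -137*(1 + 5*11) = -137*(1 + 55) = -137*56 = -7672)
a = 1341226761/219842678 (a = -32841*(-1/4958) - 23190*1/44341 = 32841/4958 - 23190/44341 = 1341226761/219842678 ≈ 6.1008)
a/v = (1341226761/219842678)/(-7672) = (1341226761/219842678)*(-1/7672) = -191603823/240947575088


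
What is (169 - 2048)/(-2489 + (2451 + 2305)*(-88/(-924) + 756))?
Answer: -39459/75463499 ≈ -0.00052289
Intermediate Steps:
(169 - 2048)/(-2489 + (2451 + 2305)*(-88/(-924) + 756)) = -1879/(-2489 + 4756*(-88*(-1/924) + 756)) = -1879/(-2489 + 4756*(2/21 + 756)) = -1879/(-2489 + 4756*(15878/21)) = -1879/(-2489 + 75515768/21) = -1879/75463499/21 = -1879*21/75463499 = -39459/75463499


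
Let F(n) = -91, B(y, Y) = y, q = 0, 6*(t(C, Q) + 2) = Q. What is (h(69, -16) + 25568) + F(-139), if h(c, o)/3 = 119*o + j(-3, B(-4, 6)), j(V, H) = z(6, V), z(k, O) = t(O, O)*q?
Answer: 19765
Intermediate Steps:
t(C, Q) = -2 + Q/6
z(k, O) = 0 (z(k, O) = (-2 + O/6)*0 = 0)
j(V, H) = 0
h(c, o) = 357*o (h(c, o) = 3*(119*o + 0) = 3*(119*o) = 357*o)
(h(69, -16) + 25568) + F(-139) = (357*(-16) + 25568) - 91 = (-5712 + 25568) - 91 = 19856 - 91 = 19765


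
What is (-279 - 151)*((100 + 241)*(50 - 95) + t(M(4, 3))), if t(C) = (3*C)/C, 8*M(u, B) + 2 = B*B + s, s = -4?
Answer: 6597060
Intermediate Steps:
M(u, B) = -¾ + B²/8 (M(u, B) = -¼ + (B*B - 4)/8 = -¼ + (B² - 4)/8 = -¼ + (-4 + B²)/8 = -¼ + (-½ + B²/8) = -¾ + B²/8)
t(C) = 3
(-279 - 151)*((100 + 241)*(50 - 95) + t(M(4, 3))) = (-279 - 151)*((100 + 241)*(50 - 95) + 3) = -430*(341*(-45) + 3) = -430*(-15345 + 3) = -430*(-15342) = 6597060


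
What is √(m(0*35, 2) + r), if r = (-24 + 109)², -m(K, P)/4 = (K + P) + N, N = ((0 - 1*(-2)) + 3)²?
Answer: √7117 ≈ 84.362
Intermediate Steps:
N = 25 (N = ((0 + 2) + 3)² = (2 + 3)² = 5² = 25)
m(K, P) = -100 - 4*K - 4*P (m(K, P) = -4*((K + P) + 25) = -4*(25 + K + P) = -100 - 4*K - 4*P)
r = 7225 (r = 85² = 7225)
√(m(0*35, 2) + r) = √((-100 - 0*35 - 4*2) + 7225) = √((-100 - 4*0 - 8) + 7225) = √((-100 + 0 - 8) + 7225) = √(-108 + 7225) = √7117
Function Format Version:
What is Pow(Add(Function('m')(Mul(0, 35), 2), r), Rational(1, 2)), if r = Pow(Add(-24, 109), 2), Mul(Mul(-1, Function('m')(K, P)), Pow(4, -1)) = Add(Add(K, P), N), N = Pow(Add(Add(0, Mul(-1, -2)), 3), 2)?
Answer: Pow(7117, Rational(1, 2)) ≈ 84.362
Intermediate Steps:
N = 25 (N = Pow(Add(Add(0, 2), 3), 2) = Pow(Add(2, 3), 2) = Pow(5, 2) = 25)
Function('m')(K, P) = Add(-100, Mul(-4, K), Mul(-4, P)) (Function('m')(K, P) = Mul(-4, Add(Add(K, P), 25)) = Mul(-4, Add(25, K, P)) = Add(-100, Mul(-4, K), Mul(-4, P)))
r = 7225 (r = Pow(85, 2) = 7225)
Pow(Add(Function('m')(Mul(0, 35), 2), r), Rational(1, 2)) = Pow(Add(Add(-100, Mul(-4, Mul(0, 35)), Mul(-4, 2)), 7225), Rational(1, 2)) = Pow(Add(Add(-100, Mul(-4, 0), -8), 7225), Rational(1, 2)) = Pow(Add(Add(-100, 0, -8), 7225), Rational(1, 2)) = Pow(Add(-108, 7225), Rational(1, 2)) = Pow(7117, Rational(1, 2))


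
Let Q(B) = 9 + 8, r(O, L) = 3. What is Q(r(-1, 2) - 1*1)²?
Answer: 289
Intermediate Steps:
Q(B) = 17
Q(r(-1, 2) - 1*1)² = 17² = 289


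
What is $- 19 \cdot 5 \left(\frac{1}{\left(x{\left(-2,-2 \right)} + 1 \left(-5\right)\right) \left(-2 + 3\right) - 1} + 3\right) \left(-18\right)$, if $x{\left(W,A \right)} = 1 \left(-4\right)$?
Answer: $4959$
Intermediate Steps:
$x{\left(W,A \right)} = -4$
$- 19 \cdot 5 \left(\frac{1}{\left(x{\left(-2,-2 \right)} + 1 \left(-5\right)\right) \left(-2 + 3\right) - 1} + 3\right) \left(-18\right) = - 19 \cdot 5 \left(\frac{1}{\left(-4 + 1 \left(-5\right)\right) \left(-2 + 3\right) - 1} + 3\right) \left(-18\right) = - 19 \cdot 5 \left(\frac{1}{\left(-4 - 5\right) 1 - 1} + 3\right) \left(-18\right) = - 19 \cdot 5 \left(\frac{1}{\left(-9\right) 1 - 1} + 3\right) \left(-18\right) = - 19 \cdot 5 \left(\frac{1}{-9 - 1} + 3\right) \left(-18\right) = - 19 \cdot 5 \left(\frac{1}{-10} + 3\right) \left(-18\right) = - 19 \cdot 5 \left(- \frac{1}{10} + 3\right) \left(-18\right) = - 19 \cdot 5 \cdot \frac{29}{10} \left(-18\right) = \left(-19\right) \frac{29}{2} \left(-18\right) = \left(- \frac{551}{2}\right) \left(-18\right) = 4959$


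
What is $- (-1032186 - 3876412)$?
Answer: $4908598$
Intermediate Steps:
$- (-1032186 - 3876412) = \left(-1\right) \left(-4908598\right) = 4908598$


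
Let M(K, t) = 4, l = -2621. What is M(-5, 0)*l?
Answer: -10484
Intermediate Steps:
M(-5, 0)*l = 4*(-2621) = -10484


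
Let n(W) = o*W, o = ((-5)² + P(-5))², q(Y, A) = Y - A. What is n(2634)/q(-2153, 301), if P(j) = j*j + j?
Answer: -888975/409 ≈ -2173.5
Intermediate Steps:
P(j) = j + j² (P(j) = j² + j = j + j²)
o = 2025 (o = ((-5)² - 5*(1 - 5))² = (25 - 5*(-4))² = (25 + 20)² = 45² = 2025)
n(W) = 2025*W
n(2634)/q(-2153, 301) = (2025*2634)/(-2153 - 1*301) = 5333850/(-2153 - 301) = 5333850/(-2454) = 5333850*(-1/2454) = -888975/409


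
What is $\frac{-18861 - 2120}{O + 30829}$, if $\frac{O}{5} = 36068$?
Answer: $- \frac{20981}{211169} \approx -0.099356$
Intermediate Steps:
$O = 180340$ ($O = 5 \cdot 36068 = 180340$)
$\frac{-18861 - 2120}{O + 30829} = \frac{-18861 - 2120}{180340 + 30829} = - \frac{20981}{211169}$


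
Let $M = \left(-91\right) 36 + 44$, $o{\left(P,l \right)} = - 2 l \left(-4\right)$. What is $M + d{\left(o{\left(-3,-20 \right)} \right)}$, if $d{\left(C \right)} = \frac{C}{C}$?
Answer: $-3231$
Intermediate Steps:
$o{\left(P,l \right)} = 8 l$
$M = -3232$ ($M = -3276 + 44 = -3232$)
$d{\left(C \right)} = 1$
$M + d{\left(o{\left(-3,-20 \right)} \right)} = -3232 + 1 = -3231$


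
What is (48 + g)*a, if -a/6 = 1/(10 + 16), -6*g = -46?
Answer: -167/13 ≈ -12.846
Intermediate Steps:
g = 23/3 (g = -⅙*(-46) = 23/3 ≈ 7.6667)
a = -3/13 (a = -6/(10 + 16) = -6/26 = -6*1/26 = -3/13 ≈ -0.23077)
(48 + g)*a = (48 + 23/3)*(-3/13) = (167/3)*(-3/13) = -167/13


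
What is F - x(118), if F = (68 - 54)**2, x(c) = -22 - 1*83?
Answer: 301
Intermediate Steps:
x(c) = -105 (x(c) = -22 - 83 = -105)
F = 196 (F = 14**2 = 196)
F - x(118) = 196 - 1*(-105) = 196 + 105 = 301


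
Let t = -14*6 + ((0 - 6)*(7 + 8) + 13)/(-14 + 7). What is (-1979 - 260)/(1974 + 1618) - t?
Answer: 259977/3592 ≈ 72.377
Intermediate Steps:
t = -73 (t = -84 + (-6*15 + 13)/(-7) = -84 + (-90 + 13)*(-⅐) = -84 - 77*(-⅐) = -84 + 11 = -73)
(-1979 - 260)/(1974 + 1618) - t = (-1979 - 260)/(1974 + 1618) - 1*(-73) = -2239/3592 + 73 = 259977/3592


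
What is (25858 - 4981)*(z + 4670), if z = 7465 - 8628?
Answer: 73215639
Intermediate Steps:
z = -1163
(25858 - 4981)*(z + 4670) = (25858 - 4981)*(-1163 + 4670) = 20877*3507 = 73215639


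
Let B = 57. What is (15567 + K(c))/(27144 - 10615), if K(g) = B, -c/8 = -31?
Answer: 15624/16529 ≈ 0.94525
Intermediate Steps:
c = 248 (c = -8*(-31) = 248)
K(g) = 57
(15567 + K(c))/(27144 - 10615) = (15567 + 57)/(27144 - 10615) = 15624/16529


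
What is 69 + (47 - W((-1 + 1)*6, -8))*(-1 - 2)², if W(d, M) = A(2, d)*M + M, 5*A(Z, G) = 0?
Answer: 564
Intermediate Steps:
A(Z, G) = 0 (A(Z, G) = (⅕)*0 = 0)
W(d, M) = M (W(d, M) = 0*M + M = 0 + M = M)
69 + (47 - W((-1 + 1)*6, -8))*(-1 - 2)² = 69 + (47 - 1*(-8))*(-1 - 2)² = 69 + (47 + 8)*(-3)² = 69 + 55*9 = 69 + 495 = 564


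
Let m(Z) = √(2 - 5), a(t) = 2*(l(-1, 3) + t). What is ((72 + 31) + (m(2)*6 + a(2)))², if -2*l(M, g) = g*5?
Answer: 8356 + 1104*I*√3 ≈ 8356.0 + 1912.2*I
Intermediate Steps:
l(M, g) = -5*g/2 (l(M, g) = -g*5/2 = -5*g/2)
a(t) = -15 + 2*t (a(t) = 2*(-5/2*3 + t) = 2*(-15/2 + t) = -15 + 2*t)
m(Z) = I*√3 (m(Z) = √(-3) = I*√3)
((72 + 31) + (m(2)*6 + a(2)))² = ((72 + 31) + ((I*√3)*6 + (-15 + 2*2)))² = (103 + (6*I*√3 + (-15 + 4)))² = (103 + (6*I*√3 - 11))² = (103 + (-11 + 6*I*√3))² = (92 + 6*I*√3)²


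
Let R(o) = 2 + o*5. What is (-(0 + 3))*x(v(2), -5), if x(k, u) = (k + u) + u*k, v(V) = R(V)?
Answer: 159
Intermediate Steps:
R(o) = 2 + 5*o
v(V) = 2 + 5*V
x(k, u) = k + u + k*u (x(k, u) = (k + u) + k*u = k + u + k*u)
(-(0 + 3))*x(v(2), -5) = (-(0 + 3))*((2 + 5*2) - 5 + (2 + 5*2)*(-5)) = (-1*3)*((2 + 10) - 5 + (2 + 10)*(-5)) = -3*(12 - 5 + 12*(-5)) = -3*(12 - 5 - 60) = -3*(-53) = 159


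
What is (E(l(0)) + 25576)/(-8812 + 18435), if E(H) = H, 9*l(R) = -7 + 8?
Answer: 230185/86607 ≈ 2.6578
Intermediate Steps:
l(R) = ⅑ (l(R) = (-7 + 8)/9 = (⅑)*1 = ⅑)
(E(l(0)) + 25576)/(-8812 + 18435) = (⅑ + 25576)/(-8812 + 18435) = (230185/9)/9623 = (230185/9)*(1/9623) = 230185/86607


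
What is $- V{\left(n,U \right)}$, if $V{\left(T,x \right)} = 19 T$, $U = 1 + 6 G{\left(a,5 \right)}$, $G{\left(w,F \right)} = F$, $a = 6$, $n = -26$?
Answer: $494$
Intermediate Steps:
$U = 31$ ($U = 1 + 6 \cdot 5 = 1 + 30 = 31$)
$- V{\left(n,U \right)} = - 19 \left(-26\right) = \left(-1\right) \left(-494\right) = 494$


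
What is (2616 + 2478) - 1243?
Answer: 3851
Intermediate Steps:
(2616 + 2478) - 1243 = 5094 - 1243 = 3851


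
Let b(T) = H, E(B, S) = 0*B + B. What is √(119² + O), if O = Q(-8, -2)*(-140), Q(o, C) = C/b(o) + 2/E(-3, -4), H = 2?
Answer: √129549/3 ≈ 119.98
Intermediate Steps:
E(B, S) = B (E(B, S) = 0 + B = B)
b(T) = 2
Q(o, C) = -⅔ + C/2 (Q(o, C) = C/2 + 2/(-3) = C*(½) + 2*(-⅓) = C/2 - ⅔ = -⅔ + C/2)
O = 700/3 (O = (-⅔ + (½)*(-2))*(-140) = (-⅔ - 1)*(-140) = -5/3*(-140) = 700/3 ≈ 233.33)
√(119² + O) = √(119² + 700/3) = √(14161 + 700/3) = √(43183/3) = √129549/3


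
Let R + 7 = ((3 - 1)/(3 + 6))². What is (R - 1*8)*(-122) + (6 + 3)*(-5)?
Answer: 144097/81 ≈ 1779.0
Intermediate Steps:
R = -563/81 (R = -7 + ((3 - 1)/(3 + 6))² = -7 + (2/9)² = -7 + 4/81 = -563/81 ≈ -6.9506)
(R - 1*8)*(-122) + (6 + 3)*(-5) = (-563/81 - 1*8)*(-122) + (6 + 3)*(-5) = (-563/81 - 8)*(-122) + 9*(-5) = -1211/81*(-122) - 45 = 147742/81 - 45 = 144097/81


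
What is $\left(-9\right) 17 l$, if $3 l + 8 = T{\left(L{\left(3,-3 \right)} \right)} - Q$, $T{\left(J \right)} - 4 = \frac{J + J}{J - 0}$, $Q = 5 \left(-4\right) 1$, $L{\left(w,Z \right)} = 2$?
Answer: $-918$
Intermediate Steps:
$Q = -20$ ($Q = \left(-20\right) 1 = -20$)
$T{\left(J \right)} = 6$ ($T{\left(J \right)} = 4 + \frac{J + J}{J - 0} = 4 + \frac{2 J}{J + 0} = 4 + \frac{2 J}{J} = 4 + 2 = 6$)
$l = 6$ ($l = - \frac{8}{3} + \frac{6 - -20}{3} = - \frac{8}{3} + \frac{6 + 20}{3} = - \frac{8}{3} + \frac{1}{3} \cdot 26 = - \frac{8}{3} + \frac{26}{3} = 6$)
$\left(-9\right) 17 l = \left(-9\right) 17 \cdot 6 = \left(-153\right) 6 = -918$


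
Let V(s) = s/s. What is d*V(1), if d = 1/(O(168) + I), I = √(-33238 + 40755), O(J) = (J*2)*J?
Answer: 56448/3186369187 - √7517/3186369187 ≈ 1.7688e-5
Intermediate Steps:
O(J) = 2*J² (O(J) = (2*J)*J = 2*J²)
I = √7517 ≈ 86.701
V(s) = 1
d = 1/(56448 + √7517) (d = 1/(2*168² + √7517) = 1/(2*28224 + √7517) = 1/(56448 + √7517) ≈ 1.7688e-5)
d*V(1) = (56448/3186369187 - √7517/3186369187)*1 = 56448/3186369187 - √7517/3186369187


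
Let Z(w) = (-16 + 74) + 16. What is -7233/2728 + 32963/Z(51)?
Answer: 44693911/100936 ≈ 442.79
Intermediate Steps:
Z(w) = 74 (Z(w) = 58 + 16 = 74)
-7233/2728 + 32963/Z(51) = -7233/2728 + 32963/74 = 44693911/100936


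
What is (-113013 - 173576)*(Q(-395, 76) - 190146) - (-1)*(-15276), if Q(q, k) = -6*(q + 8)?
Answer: 53828277060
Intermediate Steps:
Q(q, k) = -48 - 6*q (Q(q, k) = -6*(8 + q) = -48 - 6*q)
(-113013 - 173576)*(Q(-395, 76) - 190146) - (-1)*(-15276) = (-113013 - 173576)*((-48 - 6*(-395)) - 190146) - (-1)*(-15276) = -286589*((-48 + 2370) - 190146) - 1*15276 = -286589*(2322 - 190146) - 15276 = -286589*(-187824) - 15276 = 53828292336 - 15276 = 53828277060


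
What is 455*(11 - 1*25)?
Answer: -6370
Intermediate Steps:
455*(11 - 1*25) = 455*(11 - 25) = 455*(-14) = -6370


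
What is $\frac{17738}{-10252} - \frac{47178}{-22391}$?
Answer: $\frac{43248649}{114776266} \approx 0.37681$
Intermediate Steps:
$\frac{17738}{-10252} - \frac{47178}{-22391} = 17738 \left(- \frac{1}{10252}\right) - - \frac{47178}{22391} = - \frac{8869}{5126} + \frac{47178}{22391} = \frac{43248649}{114776266}$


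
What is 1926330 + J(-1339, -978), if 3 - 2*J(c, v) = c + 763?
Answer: 3853239/2 ≈ 1.9266e+6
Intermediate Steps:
J(c, v) = -380 - c/2 (J(c, v) = 3/2 - (c + 763)/2 = 3/2 - (763 + c)/2 = 3/2 + (-763/2 - c/2) = -380 - c/2)
1926330 + J(-1339, -978) = 1926330 + (-380 - 1/2*(-1339)) = 1926330 + (-380 + 1339/2) = 1926330 + 579/2 = 3853239/2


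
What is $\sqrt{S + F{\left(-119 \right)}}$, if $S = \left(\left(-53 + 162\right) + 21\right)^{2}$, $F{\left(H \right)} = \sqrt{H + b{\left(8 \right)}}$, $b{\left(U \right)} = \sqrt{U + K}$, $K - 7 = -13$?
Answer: $\sqrt{16900 + i \sqrt{119 - \sqrt{2}}} \approx 130.0 + 0.0417 i$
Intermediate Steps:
$K = -6$ ($K = 7 - 13 = -6$)
$b{\left(U \right)} = \sqrt{-6 + U}$ ($b{\left(U \right)} = \sqrt{U - 6} = \sqrt{-6 + U}$)
$F{\left(H \right)} = \sqrt{H + \sqrt{2}}$ ($F{\left(H \right)} = \sqrt{H + \sqrt{-6 + 8}} = \sqrt{H + \sqrt{2}}$)
$S = 16900$ ($S = \left(109 + 21\right)^{2} = 130^{2} = 16900$)
$\sqrt{S + F{\left(-119 \right)}} = \sqrt{16900 + \sqrt{-119 + \sqrt{2}}}$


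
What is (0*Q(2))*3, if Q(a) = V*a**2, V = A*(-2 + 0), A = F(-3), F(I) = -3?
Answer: 0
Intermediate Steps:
A = -3
V = 6 (V = -3*(-2 + 0) = -3*(-2) = 6)
Q(a) = 6*a**2
(0*Q(2))*3 = (0*(6*2**2))*3 = (0*(6*4))*3 = (0*24)*3 = 0*3 = 0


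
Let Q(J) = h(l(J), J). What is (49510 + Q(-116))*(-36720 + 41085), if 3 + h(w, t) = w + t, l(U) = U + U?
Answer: 214579035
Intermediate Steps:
l(U) = 2*U
h(w, t) = -3 + t + w (h(w, t) = -3 + (w + t) = -3 + (t + w) = -3 + t + w)
Q(J) = -3 + 3*J (Q(J) = -3 + J + 2*J = -3 + 3*J)
(49510 + Q(-116))*(-36720 + 41085) = (49510 + (-3 + 3*(-116)))*(-36720 + 41085) = (49510 + (-3 - 348))*4365 = (49510 - 351)*4365 = 49159*4365 = 214579035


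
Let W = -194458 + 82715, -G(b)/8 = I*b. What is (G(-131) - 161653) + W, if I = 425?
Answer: 172004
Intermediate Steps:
G(b) = -3400*b
W = -111743
(G(-131) - 161653) + W = (-3400*(-131) - 161653) - 111743 = (445400 - 161653) - 111743 = 283747 - 111743 = 172004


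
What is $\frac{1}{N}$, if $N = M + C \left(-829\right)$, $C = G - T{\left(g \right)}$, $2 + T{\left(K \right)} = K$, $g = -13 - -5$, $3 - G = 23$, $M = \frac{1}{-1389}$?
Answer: $\frac{1389}{11514809} \approx 0.00012063$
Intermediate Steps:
$M = - \frac{1}{1389} \approx -0.00071994$
$G = -20$ ($G = 3 - 23 = -20$)
$g = -8$ ($g = -13 + 5 = -8$)
$T{\left(K \right)} = -2 + K$
$C = -10$ ($C = -20 - \left(-2 - 8\right) = -20 - -10 = -20 + 10 = -10$)
$N = \frac{11514809}{1389}$ ($N = - \frac{1}{1389} - -8290 = - \frac{1}{1389} + 8290 = \frac{11514809}{1389} \approx 8290.0$)
$\frac{1}{N} = \frac{1}{\frac{11514809}{1389}} = \frac{1389}{11514809}$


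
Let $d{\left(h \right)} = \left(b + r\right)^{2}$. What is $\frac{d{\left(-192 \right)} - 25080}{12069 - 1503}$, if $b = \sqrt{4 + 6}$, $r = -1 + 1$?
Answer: $- \frac{12535}{5283} \approx -2.3727$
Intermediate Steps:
$r = 0$
$b = \sqrt{10} \approx 3.1623$
$d{\left(h \right)} = 10$ ($d{\left(h \right)} = \left(\sqrt{10} + 0\right)^{2} = \left(\sqrt{10}\right)^{2} = 10$)
$\frac{d{\left(-192 \right)} - 25080}{12069 - 1503} = \frac{10 - 25080}{12069 - 1503} = - \frac{25070}{10566} = \left(-25070\right) \frac{1}{10566} = - \frac{12535}{5283}$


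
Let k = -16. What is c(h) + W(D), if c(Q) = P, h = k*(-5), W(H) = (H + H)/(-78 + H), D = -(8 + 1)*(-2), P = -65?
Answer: -328/5 ≈ -65.600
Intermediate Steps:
D = 18 (D = -9*(-2) = -1*(-18) = 18)
W(H) = 2*H/(-78 + H) (W(H) = (2*H)/(-78 + H) = 2*H/(-78 + H))
h = 80 (h = -16*(-5) = 80)
c(Q) = -65
c(h) + W(D) = -65 + 2*18/(-78 + 18) = -65 + 2*18/(-60) = -65 + 2*18*(-1/60) = -65 - 3/5 = -328/5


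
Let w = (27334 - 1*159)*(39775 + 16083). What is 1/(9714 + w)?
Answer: 1/1517950864 ≈ 6.5878e-10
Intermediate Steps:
w = 1517941150 (w = (27334 - 159)*55858 = 27175*55858 = 1517941150)
1/(9714 + w) = 1/(9714 + 1517941150) = 1/1517950864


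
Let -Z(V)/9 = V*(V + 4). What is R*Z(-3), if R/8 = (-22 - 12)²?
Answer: 249696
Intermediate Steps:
Z(V) = -9*V*(4 + V) (Z(V) = -9*V*(V + 4) = -9*V*(4 + V))
R = 9248 (R = 8*(-22 - 12)² = 8*(-34)² = 8*1156 = 9248)
R*Z(-3) = 9248*(-9*(-3)*(4 - 3)) = 9248*(-9*(-3)*1) = 9248*27 = 249696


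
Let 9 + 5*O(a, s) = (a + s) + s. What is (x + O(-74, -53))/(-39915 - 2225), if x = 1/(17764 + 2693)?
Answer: 966592/1077572475 ≈ 0.00089701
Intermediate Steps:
x = 1/20457 ≈ 4.8883e-5
O(a, s) = -9/5 + a/5 + 2*s/5 (O(a, s) = -9/5 + ((a + s) + s)/5 = -9/5 + (a + 2*s)/5 = -9/5 + (a/5 + 2*s/5) = -9/5 + a/5 + 2*s/5)
(x + O(-74, -53))/(-39915 - 2225) = (1/20457 + (-9/5 + (1/5)*(-74) + (2/5)*(-53)))/(-39915 - 2225) = (1/20457 + (-9/5 - 74/5 - 106/5))/(-42140) = (1/20457 - 189/5)*(-1/42140) = -3866368/102285*(-1/42140) = 966592/1077572475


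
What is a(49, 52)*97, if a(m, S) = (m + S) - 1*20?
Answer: 7857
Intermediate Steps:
a(m, S) = -20 + S + m (a(m, S) = (S + m) - 20 = -20 + S + m)
a(49, 52)*97 = (-20 + 52 + 49)*97 = 81*97 = 7857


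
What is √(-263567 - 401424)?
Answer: I*√664991 ≈ 815.47*I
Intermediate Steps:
√(-263567 - 401424) = √(-664991) = I*√664991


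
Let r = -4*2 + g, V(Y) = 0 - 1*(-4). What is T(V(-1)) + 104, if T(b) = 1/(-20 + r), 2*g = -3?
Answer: 6134/59 ≈ 103.97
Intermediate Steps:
g = -3/2 (g = (1/2)*(-3) = -3/2 ≈ -1.5000)
V(Y) = 4 (V(Y) = 0 + 4 = 4)
r = -19/2 (r = -4*2 - 3/2 = -8 - 3/2 = -19/2 ≈ -9.5000)
T(b) = -2/59 (T(b) = 1/(-20 - 19/2) = 1/(-59/2) = -2/59)
T(V(-1)) + 104 = -2/59 + 104 = 6134/59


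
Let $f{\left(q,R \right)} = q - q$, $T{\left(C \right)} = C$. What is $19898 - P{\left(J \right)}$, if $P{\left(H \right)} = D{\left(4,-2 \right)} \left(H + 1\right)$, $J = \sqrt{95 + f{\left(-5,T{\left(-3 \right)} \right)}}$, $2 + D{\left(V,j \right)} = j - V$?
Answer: $19906 + 8 \sqrt{95} \approx 19984.0$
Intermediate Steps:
$f{\left(q,R \right)} = 0$
$D{\left(V,j \right)} = -2 + j - V$ ($D{\left(V,j \right)} = -2 - \left(V - j\right) = -2 + j - V$)
$J = \sqrt{95}$ ($J = \sqrt{95 + 0} = \sqrt{95} \approx 9.7468$)
$P{\left(H \right)} = -8 - 8 H$ ($P{\left(H \right)} = \left(-2 - 2 - 4\right) \left(H + 1\right) = \left(-2 - 2 - 4\right) \left(1 + H\right) = - 8 \left(1 + H\right) = -8 - 8 H$)
$19898 - P{\left(J \right)} = 19898 - \left(-8 - 8 \sqrt{95}\right) = 19898 + \left(8 + 8 \sqrt{95}\right) = 19906 + 8 \sqrt{95}$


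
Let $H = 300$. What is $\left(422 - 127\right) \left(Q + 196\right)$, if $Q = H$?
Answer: $146320$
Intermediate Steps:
$Q = 300$
$\left(422 - 127\right) \left(Q + 196\right) = \left(422 - 127\right) \left(300 + 196\right) = 295 \cdot 496 = 146320$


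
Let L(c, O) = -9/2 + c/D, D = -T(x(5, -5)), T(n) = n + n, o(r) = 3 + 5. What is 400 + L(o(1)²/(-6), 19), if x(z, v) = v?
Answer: 11833/30 ≈ 394.43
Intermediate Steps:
o(r) = 8
T(n) = 2*n
D = 10 (D = -2*(-5) = -1*(-10) = 10)
L(c, O) = -9/2 + c/10
400 + L(o(1)²/(-6), 19) = 400 + (-9/2 + (8²/(-6))/10) = 400 + (-9/2 + (64*(-⅙))/10) = 400 + (-9/2 + (⅒)*(-32/3)) = 400 + (-9/2 - 16/15) = 400 - 167/30 = 11833/30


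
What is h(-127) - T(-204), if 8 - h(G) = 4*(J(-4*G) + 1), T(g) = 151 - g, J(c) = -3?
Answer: -339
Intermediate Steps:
h(G) = 16 (h(G) = 8 - 4*(-3 + 1) = 8 - 4*(-2) = 8 - 1*(-8) = 8 + 8 = 16)
h(-127) - T(-204) = 16 - (151 - 1*(-204)) = 16 - (151 + 204) = 16 - 1*355 = 16 - 355 = -339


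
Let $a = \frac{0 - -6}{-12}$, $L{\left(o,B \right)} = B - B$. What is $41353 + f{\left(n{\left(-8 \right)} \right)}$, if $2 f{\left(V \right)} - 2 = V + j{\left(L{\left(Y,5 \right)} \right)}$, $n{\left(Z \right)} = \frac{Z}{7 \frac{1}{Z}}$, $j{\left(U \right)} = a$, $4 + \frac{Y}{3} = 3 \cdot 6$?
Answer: $\frac{1158033}{28} \approx 41358.0$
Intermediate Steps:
$Y = 42$ ($Y = -12 + 3 \cdot 3 \cdot 6 = -12 + 3 \cdot 18 = -12 + 54 = 42$)
$L{\left(o,B \right)} = 0$
$a = - \frac{1}{2}$ ($a = \left(0 + 6\right) \left(- \frac{1}{12}\right) = 6 \left(- \frac{1}{12}\right) = - \frac{1}{2} \approx -0.5$)
$j{\left(U \right)} = - \frac{1}{2}$
$n{\left(Z \right)} = \frac{Z^{2}}{7}$ ($n{\left(Z \right)} = Z \frac{Z}{7} = \frac{Z^{2}}{7}$)
$f{\left(V \right)} = \frac{3}{4} + \frac{V}{2}$ ($f{\left(V \right)} = 1 + \frac{V - \frac{1}{2}}{2} = 1 + \frac{- \frac{1}{2} + V}{2} = 1 + \left(- \frac{1}{4} + \frac{V}{2}\right) = \frac{3}{4} + \frac{V}{2}$)
$41353 + f{\left(n{\left(-8 \right)} \right)} = 41353 + \left(\frac{3}{4} + \frac{\frac{1}{7} \left(-8\right)^{2}}{2}\right) = 41353 + \left(\frac{3}{4} + \frac{\frac{1}{7} \cdot 64}{2}\right) = 41353 + \left(\frac{3}{4} + \frac{1}{2} \cdot \frac{64}{7}\right) = 41353 + \left(\frac{3}{4} + \frac{32}{7}\right) = 41353 + \frac{149}{28} = \frac{1158033}{28}$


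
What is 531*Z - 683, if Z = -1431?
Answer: -760544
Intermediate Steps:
531*Z - 683 = 531*(-1431) - 683 = -759861 - 683 = -760544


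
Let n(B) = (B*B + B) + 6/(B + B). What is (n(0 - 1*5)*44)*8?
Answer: 34144/5 ≈ 6828.8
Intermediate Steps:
n(B) = B + B² + 3/B (n(B) = (B² + B) + 6/(2*B) = (B + B²) + (1/(2*B))*6 = (B + B²) + 3/B = B + B² + 3/B)
(n(0 - 1*5)*44)*8 = (((0 - 1*5) + (0 - 1*5)² + 3/(0 - 1*5))*44)*8 = (((0 - 5) + (0 - 5)² + 3/(0 - 5))*44)*8 = ((-5 + (-5)² + 3/(-5))*44)*8 = ((-5 + 25 + 3*(-⅕))*44)*8 = ((-5 + 25 - ⅗)*44)*8 = ((97/5)*44)*8 = (4268/5)*8 = 34144/5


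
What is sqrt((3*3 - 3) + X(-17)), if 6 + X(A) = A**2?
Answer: 17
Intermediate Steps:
X(A) = -6 + A**2
sqrt((3*3 - 3) + X(-17)) = sqrt((3*3 - 3) + (-6 + (-17)**2)) = sqrt((9 - 3) + (-6 + 289)) = sqrt(6 + 283) = sqrt(289) = 17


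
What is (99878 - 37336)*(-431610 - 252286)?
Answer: -42772223632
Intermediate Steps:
(99878 - 37336)*(-431610 - 252286) = 62542*(-683896) = -42772223632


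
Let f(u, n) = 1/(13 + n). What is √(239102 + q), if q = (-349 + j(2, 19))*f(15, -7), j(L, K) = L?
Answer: √8605590/6 ≈ 488.92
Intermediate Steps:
q = -347/6 (q = (-349 + 2)/(13 - 7) = -347/6 ≈ -57.833)
√(239102 + q) = √(239102 - 347/6) = √(1434265/6) = √8605590/6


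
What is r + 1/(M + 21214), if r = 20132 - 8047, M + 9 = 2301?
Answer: 284070011/23506 ≈ 12085.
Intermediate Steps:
M = 2292 (M = -9 + 2301 = 2292)
r = 12085
r + 1/(M + 21214) = 12085 + 1/(2292 + 21214) = 12085 + 1/23506 = 284070011/23506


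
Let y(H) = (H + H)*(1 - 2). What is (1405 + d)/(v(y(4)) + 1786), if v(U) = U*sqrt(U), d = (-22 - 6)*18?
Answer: 804593/1595154 + 3604*I*sqrt(2)/797577 ≈ 0.5044 + 0.0063904*I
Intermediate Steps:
d = -504 (d = -28*18 = -504)
y(H) = -2*H (y(H) = (2*H)*(-1) = -2*H)
v(U) = U**(3/2)
(1405 + d)/(v(y(4)) + 1786) = (1405 - 504)/((-2*4)**(3/2) + 1786) = 901/((-8)**(3/2) + 1786) = 901/(-16*I*sqrt(2) + 1786) = 901/(1786 - 16*I*sqrt(2))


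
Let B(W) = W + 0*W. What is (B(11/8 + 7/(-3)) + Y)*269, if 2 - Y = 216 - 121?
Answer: -606595/24 ≈ -25275.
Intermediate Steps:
Y = -93 (Y = 2 - (216 - 121) = 2 - 1*95 = 2 - 95 = -93)
B(W) = W (B(W) = W + 0 = W)
(B(11/8 + 7/(-3)) + Y)*269 = ((11/8 + 7/(-3)) - 93)*269 = ((11*(⅛) + 7*(-⅓)) - 93)*269 = ((11/8 - 7/3) - 93)*269 = (-23/24 - 93)*269 = -2255/24*269 = -606595/24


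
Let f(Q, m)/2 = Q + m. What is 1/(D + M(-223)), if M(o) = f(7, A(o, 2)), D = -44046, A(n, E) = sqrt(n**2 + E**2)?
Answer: -11008/484654523 - sqrt(49733)/969309046 ≈ -2.2943e-5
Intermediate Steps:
A(n, E) = sqrt(E**2 + n**2)
f(Q, m) = 2*Q + 2*m (f(Q, m) = 2*(Q + m) = 2*Q + 2*m)
M(o) = 14 + 2*sqrt(4 + o**2) (M(o) = 2*7 + 2*sqrt(2**2 + o**2) = 14 + 2*sqrt(4 + o**2))
1/(D + M(-223)) = 1/(-44046 + (14 + 2*sqrt(4 + (-223)**2))) = 1/(-44046 + (14 + 2*sqrt(4 + 49729))) = 1/(-44046 + (14 + 2*sqrt(49733))) = 1/(-44032 + 2*sqrt(49733))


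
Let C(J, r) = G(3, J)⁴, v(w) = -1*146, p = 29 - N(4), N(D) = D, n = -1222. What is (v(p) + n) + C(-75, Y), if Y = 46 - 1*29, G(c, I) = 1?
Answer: -1367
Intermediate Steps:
Y = 17 (Y = 46 - 29 = 17)
p = 25 (p = 29 - 1*4 = 29 - 4 = 25)
v(w) = -146
C(J, r) = 1 (C(J, r) = 1⁴ = 1)
(v(p) + n) + C(-75, Y) = (-146 - 1222) + 1 = -1368 + 1 = -1367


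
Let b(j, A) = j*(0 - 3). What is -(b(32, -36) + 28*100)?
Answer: -2704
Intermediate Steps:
b(j, A) = -3*j (b(j, A) = j*(-3) = -3*j)
-(b(32, -36) + 28*100) = -(-3*32 + 28*100) = -(-96 + 2800) = -1*2704 = -2704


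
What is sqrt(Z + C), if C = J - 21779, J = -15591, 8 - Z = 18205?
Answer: I*sqrt(55567) ≈ 235.73*I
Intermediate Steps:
Z = -18197 (Z = 8 - 1*18205 = 8 - 18205 = -18197)
C = -37370 (C = -15591 - 21779 = -37370)
sqrt(Z + C) = sqrt(-18197 - 37370) = sqrt(-55567) = I*sqrt(55567)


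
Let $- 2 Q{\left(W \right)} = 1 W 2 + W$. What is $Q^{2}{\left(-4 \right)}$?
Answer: $36$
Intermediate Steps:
$Q{\left(W \right)} = - \frac{3 W}{2}$ ($Q{\left(W \right)} = - \frac{1 W 2 + W}{2} = - \frac{W 2 + W}{2} = - \frac{2 W + W}{2} = - \frac{3 W}{2}$)
$Q^{2}{\left(-4 \right)} = \left(\left(- \frac{3}{2}\right) \left(-4\right)\right)^{2} = 6^{2} = 36$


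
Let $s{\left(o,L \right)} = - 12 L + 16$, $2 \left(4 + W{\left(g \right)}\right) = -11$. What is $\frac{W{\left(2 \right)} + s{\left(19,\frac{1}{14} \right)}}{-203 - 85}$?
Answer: $- \frac{79}{4032} \approx -0.019593$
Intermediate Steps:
$W{\left(g \right)} = - \frac{19}{2}$ ($W{\left(g \right)} = -4 + \frac{1}{2} \left(-11\right) = -4 - \frac{11}{2} = - \frac{19}{2}$)
$s{\left(o,L \right)} = 16 - 12 L$
$\frac{W{\left(2 \right)} + s{\left(19,\frac{1}{14} \right)}}{-203 - 85} = \frac{- \frac{19}{2} + \left(16 - \frac{12}{14}\right)}{-203 - 85} = \frac{- \frac{19}{2} + \left(16 - \frac{6}{7}\right)}{-288} = \left(- \frac{19}{2} + \left(16 - \frac{6}{7}\right)\right) \left(- \frac{1}{288}\right) = \left(- \frac{19}{2} + \frac{106}{7}\right) \left(- \frac{1}{288}\right) = \frac{79}{14} \left(- \frac{1}{288}\right) = - \frac{79}{4032}$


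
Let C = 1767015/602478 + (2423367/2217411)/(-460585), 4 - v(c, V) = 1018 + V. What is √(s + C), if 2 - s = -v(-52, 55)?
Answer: I*√758068264708627670695272705850030/844052872616170 ≈ 32.62*I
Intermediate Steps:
v(c, V) = -1014 - V (v(c, V) = 4 - (1018 + V) = 4 + (-1018 - V) = -1014 - V)
s = -1067 (s = 2 - (-1)*(-1014 - 1*55) = 2 - (-1)*(-1014 - 55) = 2 - (-1)*(-1069) = 2 - 1*1069 = 2 - 1069 = -1067)
C = 2475530857684531/844052872616170 (C = 1767015*(1/602478) + (2423367*(1/2217411))*(-1/460585) = 21815/7438 + (269263/246379)*(-1/460585) = 21815/7438 - 269263/113478471715 = 2475530857684531/844052872616170 ≈ 2.9329)
√(s + C) = √(-1067 + 2475530857684531/844052872616170) = √(-898128884223768859/844052872616170) = I*√758068264708627670695272705850030/844052872616170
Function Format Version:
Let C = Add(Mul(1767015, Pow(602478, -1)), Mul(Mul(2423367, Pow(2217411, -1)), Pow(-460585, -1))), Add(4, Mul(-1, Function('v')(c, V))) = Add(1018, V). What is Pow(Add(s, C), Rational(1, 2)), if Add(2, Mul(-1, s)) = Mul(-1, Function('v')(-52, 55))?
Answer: Mul(Rational(1, 844052872616170), I, Pow(758068264708627670695272705850030, Rational(1, 2))) ≈ Mul(32.620, I)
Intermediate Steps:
Function('v')(c, V) = Add(-1014, Mul(-1, V)) (Function('v')(c, V) = Add(4, Mul(-1, Add(1018, V))) = Add(4, Add(-1018, Mul(-1, V))) = Add(-1014, Mul(-1, V)))
s = -1067 (s = Add(2, Mul(-1, Mul(-1, Add(-1014, Mul(-1, 55))))) = Add(2, Mul(-1, Mul(-1, Add(-1014, -55)))) = Add(2, Mul(-1, Mul(-1, -1069))) = Add(2, Mul(-1, 1069)) = Add(2, -1069) = -1067)
C = Rational(2475530857684531, 844052872616170) (C = Add(Mul(1767015, Rational(1, 602478)), Mul(Mul(2423367, Rational(1, 2217411)), Rational(-1, 460585))) = Add(Rational(21815, 7438), Mul(Rational(269263, 246379), Rational(-1, 460585))) = Add(Rational(21815, 7438), Rational(-269263, 113478471715)) = Rational(2475530857684531, 844052872616170) ≈ 2.9329)
Pow(Add(s, C), Rational(1, 2)) = Pow(Add(-1067, Rational(2475530857684531, 844052872616170)), Rational(1, 2)) = Pow(Rational(-898128884223768859, 844052872616170), Rational(1, 2)) = Mul(Rational(1, 844052872616170), I, Pow(758068264708627670695272705850030, Rational(1, 2)))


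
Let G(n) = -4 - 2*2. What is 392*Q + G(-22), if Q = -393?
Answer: -154064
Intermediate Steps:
G(n) = -8 (G(n) = -4 - 4 = -8)
392*Q + G(-22) = 392*(-393) - 8 = -154056 - 8 = -154064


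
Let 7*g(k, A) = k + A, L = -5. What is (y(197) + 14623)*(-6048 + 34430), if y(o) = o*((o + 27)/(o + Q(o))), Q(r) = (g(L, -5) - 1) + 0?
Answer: 287018963602/681 ≈ 4.2147e+8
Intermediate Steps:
g(k, A) = A/7 + k/7 (g(k, A) = (k + A)/7 = (A + k)/7 = A/7 + k/7)
Q(r) = -17/7 (Q(r) = (((⅐)*(-5) + (⅐)*(-5)) - 1) + 0 = ((-5/7 - 5/7) - 1) + 0 = (-10/7 - 1) + 0 = -17/7 + 0 = -17/7)
y(o) = o*(27 + o)/(-17/7 + o) (y(o) = o*((o + 27)/(o - 17/7)) = o*((27 + o)/(-17/7 + o)) = o*(27 + o)/(-17/7 + o))
(y(197) + 14623)*(-6048 + 34430) = (7*197*(27 + 197)/(-17 + 7*197) + 14623)*(-6048 + 34430) = (7*197*224/(-17 + 1379) + 14623)*28382 = (7*197*224/1362 + 14623)*28382 = (7*197*(1/1362)*224 + 14623)*28382 = (154448/681 + 14623)*28382 = (10112711/681)*28382 = 287018963602/681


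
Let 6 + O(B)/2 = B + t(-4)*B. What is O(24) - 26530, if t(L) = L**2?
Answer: -25726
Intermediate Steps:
O(B) = -12 + 34*B (O(B) = -12 + 2*(B + (-4)**2*B) = -12 + 2*(B + 16*B) = -12 + 2*(17*B) = -12 + 34*B)
O(24) - 26530 = (-12 + 34*24) - 26530 = (-12 + 816) - 26530 = 804 - 26530 = -25726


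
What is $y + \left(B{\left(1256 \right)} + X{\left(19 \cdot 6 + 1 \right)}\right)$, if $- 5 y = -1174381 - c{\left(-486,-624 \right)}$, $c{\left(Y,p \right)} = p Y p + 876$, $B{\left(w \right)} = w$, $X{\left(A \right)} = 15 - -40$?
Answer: $- \frac{188054924}{5} \approx -3.7611 \cdot 10^{7}$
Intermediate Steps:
$X{\left(A \right)} = 55$ ($X{\left(A \right)} = 15 + 40 = 55$)
$c{\left(Y,p \right)} = 876 + Y p^{2}$ ($c{\left(Y,p \right)} = Y p p + 876 = Y p^{2} + 876 = 876 + Y p^{2}$)
$y = - \frac{188061479}{5}$ ($y = - \frac{-1174381 - \left(876 - 486 \left(-624\right)^{2}\right)}{5} = - \frac{-1174381 - \left(876 - 189236736\right)}{5} = - \frac{-1174381 - -189235860}{5} = - \frac{-1174381 + 189235860}{5} = \left(- \frac{1}{5}\right) 188061479 = - \frac{188061479}{5} \approx -3.7612 \cdot 10^{7}$)
$y + \left(B{\left(1256 \right)} + X{\left(19 \cdot 6 + 1 \right)}\right) = - \frac{188061479}{5} + \left(1256 + 55\right) = - \frac{188061479}{5} + 1311 = - \frac{188054924}{5}$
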